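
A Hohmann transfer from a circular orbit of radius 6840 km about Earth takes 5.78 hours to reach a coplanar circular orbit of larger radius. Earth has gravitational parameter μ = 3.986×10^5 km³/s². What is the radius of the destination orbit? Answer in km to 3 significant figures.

Transfer time t = 5.78 hours = 20808 s, and t = π√(a_t³/μ).
So a_t = (μ t²/π²)^(1/3) = (3.986×10^5 × (20808)² / π²)^(1/3) = 25956 km.
Since a_t = (r₁ + r₂)/2, r₂ = 2a_t − r₁ = 2×25956 − 6840 = 45072 km.

r₂ = 45100 km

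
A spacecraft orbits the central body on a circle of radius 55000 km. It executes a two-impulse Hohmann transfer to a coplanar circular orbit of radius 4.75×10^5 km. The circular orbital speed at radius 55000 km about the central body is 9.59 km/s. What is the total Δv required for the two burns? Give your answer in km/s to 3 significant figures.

Δv = 5.03 km/s

From the circular-orbit relation v² = μ/r at r = 55000 km: μ = v²r = (9.59)² × 55000 = 5.05825×10^6 km³/s².
The Hohmann ellipse has a_t = (r₁ + r₂)/2 = 2.650×10^5 km.
At r₁ the circular-orbit speed is v₁ = √(μ/r₁) = 9.5900 km/s.
On the transfer ellipse at r₁, vis-viva equation gives v_p = √[μ(2/r₁ − 1/a_t)] = 12.839 km/s.
First burn Δv₁ = |v_p − v₁| = 3.249 km/s.
Circular speed at r₂: v₂ = √(μ/r₂) = 3.2633 km/s.
Transfer-orbit speed at r₂: v_a = √[μ(2/r₂ − 1/a_t)] = 1.4867 km/s.
Second burn Δv₂ = |v₂ − v_a| = 1.777 km/s.
Δv = Δv₁ + Δv₂ = 3.249 + 1.777 = 5.026 km/s.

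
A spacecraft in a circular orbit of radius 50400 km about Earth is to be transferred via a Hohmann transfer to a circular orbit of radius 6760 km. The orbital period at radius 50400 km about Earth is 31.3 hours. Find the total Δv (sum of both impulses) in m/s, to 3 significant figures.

From Kepler's third law T² = 4π²r³/μ at r = 50400 km, T = 31.3 hours = 31.3 × 3600 s = 1.1268×10^5 s: μ = 4π²r³/T² = 3.98068×10^5 km³/s².
The Hohmann ellipse has a_t = (r₁ + r₂)/2 = 28580 km.
Circular speed at r₁: v₁ = √(μ/r₁) = √(3.98068×10^5/50400) = 2.8104 km/s.
Transfer-orbit speed at r₁ (v² = μ(2/r − 1/a)): v_a = √[μ(2/r₁ − 1/a_t)] = 1.3668 km/s.
First burn Δv₁ = |v_a − v₁| = 1.4436 km/s.
At r₂, v₂ = √(μ/r₂) = 7.67371 km/s.
Transfer-orbit speed at r₂: v_p = √[μ(2/r₂ − 1/a_t)] = 10.1904 km/s.
Second burn Δv₂ = |v₂ − v_p| = 2.5167 km/s.
Total Δv = Δv₁ + Δv₂ = 3.960 km/s.

Δv = 3960 m/s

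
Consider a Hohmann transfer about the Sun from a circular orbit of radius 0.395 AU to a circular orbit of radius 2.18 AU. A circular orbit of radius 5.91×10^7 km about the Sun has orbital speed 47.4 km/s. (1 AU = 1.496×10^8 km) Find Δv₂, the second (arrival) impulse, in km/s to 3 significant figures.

From the circular-orbit relation v² = μ/r at r = 5.91×10^7 km: μ = v²r = (47.4)² × 5.91×10^7 = 1.32784×10^11 km³/s².
In km: r₁ = 0.395 × 1.496×10^8 = 5.9092×10^7 km; r₂ = 2.18 × 1.496×10^8 = 3.26128×10^8 km.
The Hohmann ellipse has a_t = (r₁ + r₂)/2 = 1.9261×10^8 km.
Circular speed at r = 3.26128×10^8 km: v_c = √(μ/r) = 20.178 km/s.
Transfer-orbit speed at the same r (vis-viva, a = a_t): v_t = √[μ(2/r − 1/a_t)] = 11.176 km/s.
Δv₂ = |v_t − v_c| = |11.176 − 20.178| = 9.002 km/s.

Δv₂ = 9.00 km/s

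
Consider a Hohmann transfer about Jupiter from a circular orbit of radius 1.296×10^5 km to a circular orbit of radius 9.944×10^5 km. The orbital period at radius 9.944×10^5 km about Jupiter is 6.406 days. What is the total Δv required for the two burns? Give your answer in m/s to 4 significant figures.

From Kepler's third law T² = 4π²r³/μ at r = 9.944×10^5 km, T = 6.406 days = 6.406 × 86400 s = 5.534784×10^5 s: μ = 4π²r³/T² = 1.26719×10^8 km³/s².
Semi-major axis of the transfer orbit: a_t = (1.296×10^5 + 9.944×10^5)/2 = 5.620×10^5 km.
At r₁ the circular-orbit speed is v₁ = √(μ/r₁) = 31.27 km/s.
Transfer-orbit speed at r₁ (vis-viva): v_p = √[μ(2/r₁ − 1/a_t)] = 41.59 km/s.
First burn Δv₁ = |v_p − v₁| = 10.32 km/s.
Circular speed at r₂: v₂ = √(μ/r₂) = 11.289 km/s.
Transfer-orbit speed at r₂: v_a = √[μ(2/r₂ − 1/a_t)] = 5.4209 km/s.
Second burn Δv₂ = |v₂ − v_a| = 5.868 km/s.
Total Δv = Δv₁ + Δv₂ = 16.19 km/s.

Δv = 16190 m/s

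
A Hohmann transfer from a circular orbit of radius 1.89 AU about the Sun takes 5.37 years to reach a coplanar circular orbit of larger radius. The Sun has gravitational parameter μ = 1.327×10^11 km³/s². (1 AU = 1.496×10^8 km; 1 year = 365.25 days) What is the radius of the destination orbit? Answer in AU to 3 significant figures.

r₂ = 7.85 AU

In km: r₁ = 1.89 × 1.496×10^8 = 2.82744×10^8 km.
Transfer time t = 5.37 years × 365.25 × 86400 s = 1.69464312×10^8 s, and t = π√(a_t³/μ).
So a_t = (μ t²/π²)^(1/3) = (1.327×10^11 × (1.69464312×10^8)² / π²)^(1/3) = 7.2819×10^8 km.
Since a_t = (r₁ + r₂)/2, r₂ = 2a_t − r₁ = 2×7.2819×10^8 − 2.82744×10^8 = 1.173636×10^9 km.
In AU: r₂ = 1.173636×10^9 / 1.496×10^8 = 7.85 AU.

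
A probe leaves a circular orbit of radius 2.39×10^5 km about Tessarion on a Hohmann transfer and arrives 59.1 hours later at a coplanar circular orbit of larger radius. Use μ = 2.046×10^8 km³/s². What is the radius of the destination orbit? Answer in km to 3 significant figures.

r₂ = 1.72×10^6 km

Transfer time t = 59.1 hours = 2.1276×10^5 s, and t = π√(a_t³/μ).
So a_t = (μ t²/π²)^(1/3) = (2.046×10^8 × (2.1276×10^5)² / π²)^(1/3) = 9.7903×10^5 km.
Since a_t = (r₁ + r₂)/2, r₂ = 2a_t − r₁ = 2×9.7903×10^5 − 2.390×10^5 = 1.71906×10^6 km.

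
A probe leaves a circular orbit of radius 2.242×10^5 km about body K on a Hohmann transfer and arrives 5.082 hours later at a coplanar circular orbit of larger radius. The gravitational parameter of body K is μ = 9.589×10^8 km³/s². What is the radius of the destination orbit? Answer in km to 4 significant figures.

r₂ = 4.142×10^5 km

Transfer time t = 5.082 hours = 18295.2 s, and t = π√(a_t³/μ).
So a_t = (μ t²/π²)^(1/3) = (9.589×10^8 × (18295.2)² / π²)^(1/3) = 3.1919×10^5 km.
Since a_t = (r₁ + r₂)/2, r₂ = 2a_t − r₁ = 2×3.1919×10^5 − 2.242×10^5 = 4.1418×10^5 km.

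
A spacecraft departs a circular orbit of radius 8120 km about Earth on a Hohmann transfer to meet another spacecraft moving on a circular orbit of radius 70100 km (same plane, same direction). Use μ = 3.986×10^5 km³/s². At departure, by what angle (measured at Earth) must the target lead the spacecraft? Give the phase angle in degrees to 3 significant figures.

Transfer-ellipse semi-major axis a_t = (r₁ + r₂)/2 = (8120 + 70100)/2 = 39110 km.
Transfer time t = π√(a_t³/μ) = 38487 s.
The target's mean motion on its circular orbit is ω₂ = √(μ/r₂³) = 3.4017×10^-5 rad/s.
Angle swept by the target during transfer: ω₂·t = 1.3092 rad = 75.01°.
Arrival is 180° from departure on the ellipse, so φ = 180° − 75.01° = 105°.

φ = 105°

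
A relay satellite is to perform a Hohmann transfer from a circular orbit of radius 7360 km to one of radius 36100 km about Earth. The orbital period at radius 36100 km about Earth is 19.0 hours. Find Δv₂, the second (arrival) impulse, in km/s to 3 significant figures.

Δv₂ = 1.39 km/s

From Kepler's third law T² = 4π²r³/μ at r = 36100 km, T = 19.0 hours = 19.0 × 3600 s = 68400 s: μ = 4π²r³/T² = 3.96980×10^5 km³/s².
Transfer-ellipse semi-major axis a_t = (r₁ + r₂)/2 = (7360 + 36100)/2 = 21730 km.
On the circular orbit at r = 36100 km, v_c = √(μ/r) = 3.316 km/s.
Transfer-orbit speed at the same r (vis-viva, a = a_t): v_t = √[μ(2/r − 1/a_t)] = 1.930 km/s.
Δv₂ = |v_t − v_c| = |1.930 − 3.316| = 1.386 km/s.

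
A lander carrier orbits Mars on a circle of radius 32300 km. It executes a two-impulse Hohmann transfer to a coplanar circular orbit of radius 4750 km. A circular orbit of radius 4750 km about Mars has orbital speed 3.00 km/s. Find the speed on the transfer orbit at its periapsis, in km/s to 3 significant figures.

From the circular-orbit relation v² = μ/r at r = 4750 km: μ = v²r = (3.00)² × 4750 = 42750.0 km³/s².
Semi-major axis of the transfer orbit: a_t = (32300 + 4750)/2 = 18525 km.
The periapsis of the transfer ellipse is at r = 4750 km.
Applying v² = μ(2/r − 1/a_t): v = 3.961 km/s.

v = 3.96 km/s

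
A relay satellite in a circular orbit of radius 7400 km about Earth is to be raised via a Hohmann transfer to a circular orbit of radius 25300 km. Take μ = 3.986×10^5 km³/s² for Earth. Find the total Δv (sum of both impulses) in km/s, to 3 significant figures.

The Hohmann ellipse has a_t = (r₁ + r₂)/2 = 16350 km.
At r₁ the circular-orbit speed is v₁ = √(μ/r₁) = 7.3393 km/s.
Transfer-orbit speed at r₁ (vis-viva): v_p = √[μ(2/r₁ − 1/a_t)] = 9.1297 km/s.
First burn Δv₁ = |v_p − v₁| = 1.790 km/s.
At r₂, v₂ = √(μ/r₂) = 3.969 km/s.
Transfer-orbit speed at r₂: v_a = √[μ(2/r₂ − 1/a_t)] = 2.670 km/s.
Second burn Δv₂ = |v₂ − v_a| = 1.299 km/s.
Δv = Δv₁ + Δv₂ = 1.790 + 1.299 = 3.089 km/s.

Δv = 3.09 km/s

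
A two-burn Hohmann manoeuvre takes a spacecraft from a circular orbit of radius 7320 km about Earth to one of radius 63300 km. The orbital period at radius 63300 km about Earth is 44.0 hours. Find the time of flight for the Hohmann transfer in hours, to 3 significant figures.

t = 9.17 hours

From Kepler's third law T² = 4π²r³/μ at r = 63300 km, T = 44.0 hours = 44.0 × 3600 s = 1.584×10^5 s: μ = 4π²r³/T² = 3.99081×10^5 km³/s².
Semi-major axis of the transfer orbit: a_t = (7320 + 63300)/2 = 35310 km.
Transfer time t = π√(a_t³/μ) = π√((35310)³ / 3.99081×10^5) = 33000 s.
Converting: 33000 s ÷ 3600 s/hour = 9.17 hours.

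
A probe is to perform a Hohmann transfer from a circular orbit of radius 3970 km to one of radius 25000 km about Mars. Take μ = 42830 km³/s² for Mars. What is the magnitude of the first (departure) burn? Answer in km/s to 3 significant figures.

Transfer-ellipse semi-major axis a_t = (r₁ + r₂)/2 = (3970 + 25000)/2 = 14485 km.
On the circular orbit at r = 3970 km, v_c = √(μ/r) = 3.28457 km/s.
Transfer-orbit speed at the same r (vis-viva, a = a_t): v_t = √[μ(2/r − 1/a_t)] = 4.31509 km/s.
Δv₁ = |v_t − v_c| = |4.31509 − 3.28457| = 1.031 km/s.

Δv₁ = 1.03 km/s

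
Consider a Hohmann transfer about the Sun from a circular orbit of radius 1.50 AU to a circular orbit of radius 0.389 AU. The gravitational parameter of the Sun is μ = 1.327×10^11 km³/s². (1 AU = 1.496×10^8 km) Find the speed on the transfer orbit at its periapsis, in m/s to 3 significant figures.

v = 60200 m/s

In km: r₁ = 1.50 × 1.496×10^8 = 2.244×10^8 km; r₂ = 0.389 × 1.496×10^8 = 5.81944×10^7 km.
The Hohmann ellipse has a_t = (r₁ + r₂)/2 = 1.412972×10^8 km.
The periapsis of the transfer ellipse is at r = 5.81944×10^7 km.
Applying v² = μ(2/r − 1/a_t): v = 60.18 km/s.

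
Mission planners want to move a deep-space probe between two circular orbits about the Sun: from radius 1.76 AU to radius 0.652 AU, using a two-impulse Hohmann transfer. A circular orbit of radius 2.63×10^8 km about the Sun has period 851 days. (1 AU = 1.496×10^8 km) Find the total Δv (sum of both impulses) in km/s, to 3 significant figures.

Δv = 13.6 km/s

From Kepler's third law T² = 4π²r³/μ at r = 2.63×10^8 km, T = 851 days = 851 × 86400 s = 7.35264×10^7 s: μ = 4π²r³/T² = 1.32844×10^11 km³/s².
In km: r₁ = 1.76 × 1.496×10^8 = 2.63296×10^8 km; r₂ = 0.652 × 1.496×10^8 = 9.75392×10^7 km.
Transfer-ellipse semi-major axis a_t = (r₁ + r₂)/2 = (2.63296×10^8 + 9.75392×10^7)/2 = 1.804176×10^8 km.
Circular speed at r₁: v₁ = √(μ/r₁) = √(1.32844×10^11/2.63296×10^8) = 22.462 km/s.
Transfer-orbit speed at r₁ (vis-viva): v_a = √[μ(2/r₁ − 1/a_t)] = 16.516 km/s.
First burn Δv₁ = |v_a − v₁| = 5.946 km/s.
Circular speed at r₂: v₂ = √(μ/r₂) = 36.9046 km/s.
Transfer-orbit speed at r₂: v_p = √[μ(2/r₂ − 1/a_t)] = 44.5824 km/s.
Second burn Δv₂ = |v₂ − v_p| = 7.678 km/s.
Total Δv = Δv₁ + Δv₂ = 13.62 km/s.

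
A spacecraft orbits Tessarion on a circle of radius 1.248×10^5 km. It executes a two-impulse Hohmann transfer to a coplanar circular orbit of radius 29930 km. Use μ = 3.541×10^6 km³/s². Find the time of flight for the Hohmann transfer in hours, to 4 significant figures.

t = 9.979 hours

Semi-major axis of the transfer orbit: a_t = (1.248×10^5 + 29930)/2 = 77365 km.
Half the transfer-orbit period gives t = π√(a_t³/μ) = 35926 s.
Converting: 35926 s ÷ 3600 s/hour = 9.979 hours.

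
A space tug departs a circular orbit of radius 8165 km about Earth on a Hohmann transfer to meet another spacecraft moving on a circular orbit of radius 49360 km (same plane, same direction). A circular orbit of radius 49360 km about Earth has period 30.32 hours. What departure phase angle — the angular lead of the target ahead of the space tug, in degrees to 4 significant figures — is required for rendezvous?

From Kepler's third law T² = 4π²r³/μ at r = 49360 km, T = 30.32 hours = 30.32 × 3600 s = 1.09152×10^5 s: μ = 4π²r³/T² = 3.98494×10^5 km³/s².
Semi-major axis of the transfer orbit: a_t = (8165 + 49360)/2 = 28762.5 km.
Transfer time t = π√(a_t³/μ) = 24276 s.
Target angular speed ω₂ = √(μ/r₂³) = 5.7564×10^-5 rad/s.
Angle swept by the target during transfer: ω₂·t = 1.3974 rad = 80.07°.
The space tug traverses 180° on the transfer ellipse, so the target must lead by 180° − 80.07° = 99.93°.

φ = 99.93°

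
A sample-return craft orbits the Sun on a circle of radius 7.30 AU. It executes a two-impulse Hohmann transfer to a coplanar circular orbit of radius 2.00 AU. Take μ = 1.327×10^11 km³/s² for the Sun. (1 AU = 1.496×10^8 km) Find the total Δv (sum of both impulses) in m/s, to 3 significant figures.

Δv = 9120 m/s

In km: r₁ = 7.30 × 1.496×10^8 = 1.09208×10^9 km; r₂ = 2.00 × 1.496×10^8 = 2.992×10^8 km.
Semi-major axis of the transfer orbit: a_t = (1.09208×10^9 + 2.992×10^8)/2 = 6.9564×10^8 km.
Circular speed at r₁: v₁ = √(μ/r₁) = √(1.327×10^11/1.09208×10^9) = 11.023 km/s.
On the transfer ellipse at r₁, vis-viva equation gives v_a = √[μ(2/r₁ − 1/a_t)] = 7.2293 km/s.
First burn Δv₁ = |v_a − v₁| = 3.794 km/s.
Circular speed at r₂: v₂ = √(μ/r₂) = 21.060 km/s.
Transfer-orbit speed at r₂: v_p = √[μ(2/r₂ − 1/a_t)] = 26.387 km/s.
Second burn Δv₂ = |v₂ − v_p| = 5.327 km/s.
Total Δv = Δv₁ + Δv₂ = 9.121 km/s.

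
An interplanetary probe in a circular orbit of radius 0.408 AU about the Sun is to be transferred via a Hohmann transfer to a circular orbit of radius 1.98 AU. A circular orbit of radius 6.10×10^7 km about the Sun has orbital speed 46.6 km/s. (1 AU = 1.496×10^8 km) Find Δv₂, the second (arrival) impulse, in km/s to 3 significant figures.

Δv₂ = 8.79 km/s

From the circular-orbit relation v² = μ/r at r = 6.10×10^7 km: μ = v²r = (46.6)² × 6.10×10^7 = 1.32465×10^11 km³/s².
In km: r₁ = 0.408 × 1.496×10^8 = 6.10368×10^7 km; r₂ = 1.98 × 1.496×10^8 = 2.96208×10^8 km.
The Hohmann ellipse has a_t = (r₁ + r₂)/2 = 1.786224×10^8 km.
On the circular orbit at r = 2.96208×10^8 km, v_c = √(μ/r) = 21.147 km/s.
Vis-viva on the transfer ellipse at r = 2.96208×10^8 km gives v_t = √[μ(2/r − 1/a_t)] = 12.362 km/s.
Δv₂ = |v_t − v_c| = |12.362 − 21.147| = 8.785 km/s.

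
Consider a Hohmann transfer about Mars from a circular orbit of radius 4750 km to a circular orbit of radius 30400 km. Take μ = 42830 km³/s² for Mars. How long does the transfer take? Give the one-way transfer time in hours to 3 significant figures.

Semi-major axis of the transfer orbit: a_t = (4750 + 30400)/2 = 17575 km.
Transfer time t = π√(a_t³/μ) = π√((17575)³ / 42830) = 35369 s.
Converting: 35369 s ÷ 3600 s/hour = 9.82 hours.

t = 9.82 hours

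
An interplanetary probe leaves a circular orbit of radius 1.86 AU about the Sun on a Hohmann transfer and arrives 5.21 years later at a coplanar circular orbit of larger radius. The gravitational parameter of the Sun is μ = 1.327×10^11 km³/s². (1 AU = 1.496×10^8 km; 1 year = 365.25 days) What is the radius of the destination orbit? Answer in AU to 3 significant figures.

In km: r₁ = 1.86 × 1.496×10^8 = 2.78256×10^8 km.
Transfer time t = 5.21 years × 365.25 × 86400 s = 1.64415096×10^8 s, and t = π√(a_t³/μ).
So a_t = (μ t²/π²)^(1/3) = (1.327×10^11 × (1.64415096×10^8)² / π²)^(1/3) = 7.1365×10^8 km.
Since a_t = (r₁ + r₂)/2, r₂ = 2a_t − r₁ = 2×7.1365×10^8 − 2.78256×10^8 = 1.149044×10^9 km.
In AU: r₂ = 1.149044×10^9 / 1.496×10^8 = 7.68 AU.

r₂ = 7.68 AU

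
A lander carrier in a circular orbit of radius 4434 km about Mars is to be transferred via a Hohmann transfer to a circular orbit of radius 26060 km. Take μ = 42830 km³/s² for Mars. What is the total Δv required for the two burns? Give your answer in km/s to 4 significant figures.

Transfer-ellipse semi-major axis a_t = (r₁ + r₂)/2 = (4434 + 26060)/2 = 15247 km.
Circular speed at r₁: v₁ = √(μ/r₁) = √(42830/4434) = 3.10797 km/s.
Transfer-orbit speed at r₁ (v² = μ(2/r − 1/a)): v_p = √[μ(2/r₁ − 1/a_t)] = 4.06323 km/s.
First burn Δv₁ = |v_p − v₁| = 0.9553 km/s.
At r₂, v₂ = √(μ/r₂) = 1.282 km/s.
Transfer-orbit speed at r₂: v_a = √[μ(2/r₂ − 1/a_t)] = 0.6913 km/s.
Second burn Δv₂ = |v₂ − v_a| = 0.5907 km/s.
Δv = Δv₁ + Δv₂ = 0.9553 + 0.5907 = 1.546 km/s.

Δv = 1.546 km/s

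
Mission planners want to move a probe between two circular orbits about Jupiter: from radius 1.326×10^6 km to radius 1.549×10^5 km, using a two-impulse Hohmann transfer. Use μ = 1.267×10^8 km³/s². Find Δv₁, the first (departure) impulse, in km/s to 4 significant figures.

Semi-major axis of the transfer orbit: a_t = (1.326×10^6 + 1.549×10^5)/2 = 7.4045×10^5 km.
On the circular orbit at r = 1.326×10^6 km, v_c = √(μ/r) = 9.775 km/s.
Transfer-orbit speed at the same r (vis-viva, a = a_t): v_t = √[μ(2/r − 1/a_t)] = 4.471 km/s.
Δv₁ = |v_t − v_c| = |4.471 − 9.775| = 5.304 km/s.

Δv₁ = 5.304 km/s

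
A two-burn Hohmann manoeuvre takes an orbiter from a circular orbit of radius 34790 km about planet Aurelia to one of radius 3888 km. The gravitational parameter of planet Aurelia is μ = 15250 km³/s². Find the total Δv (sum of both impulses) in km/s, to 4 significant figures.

The Hohmann ellipse has a_t = (r₁ + r₂)/2 = 19339 km.
Circular speed at r₁: v₁ = √(μ/r₁) = √(15250/34790) = 0.6621 km/s.
Transfer-orbit speed at r₁ (vis-viva equation): v_a = √[μ(2/r₁ − 1/a_t)] = 0.2969 km/s.
First burn Δv₁ = |v_a − v₁| = 0.3652 km/s.
Circular speed at r₂: v₂ = √(μ/r₂) = 1.9805 km/s.
Transfer-orbit speed at r₂: v_p = √[μ(2/r₂ − 1/a_t)] = 2.6563 km/s.
Second burn Δv₂ = |v₂ − v_p| = 0.6758 km/s.
Δv = Δv₁ + Δv₂ = 0.3652 + 0.6758 = 1.041 km/s.

Δv = 1.041 km/s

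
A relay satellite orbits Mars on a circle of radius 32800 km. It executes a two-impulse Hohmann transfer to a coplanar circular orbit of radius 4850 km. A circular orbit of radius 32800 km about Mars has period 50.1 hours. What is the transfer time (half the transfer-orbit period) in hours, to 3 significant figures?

t = 10.9 hours

From Kepler's third law T² = 4π²r³/μ at r = 32800 km, T = 50.1 hours = 50.1 × 3600 s = 1.8036×10^5 s: μ = 4π²r³/T² = 42825.3 km³/s².
Semi-major axis of the transfer orbit: a_t = (32800 + 4850)/2 = 18825 km.
Half the transfer-orbit period gives t = π√(a_t³/μ) = 39210 s.
Converting: 39210 s ÷ 3600 s/hour = 10.9 hours.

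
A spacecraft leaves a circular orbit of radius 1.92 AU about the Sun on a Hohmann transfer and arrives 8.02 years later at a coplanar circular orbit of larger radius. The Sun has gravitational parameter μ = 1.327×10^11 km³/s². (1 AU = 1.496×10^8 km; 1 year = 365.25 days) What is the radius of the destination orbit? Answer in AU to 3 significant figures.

r₂ = 10.8 AU

In km: r₁ = 1.92 × 1.496×10^8 = 2.87232×10^8 km.
Transfer time t = 8.02 years × 365.25 × 86400 s = 2.53091952×10^8 s, and t = π√(a_t³/μ).
So a_t = (μ t²/π²)^(1/3) = (1.327×10^11 × (2.53091952×10^8)² / π²)^(1/3) = 9.5143×10^8 km.
Since a_t = (r₁ + r₂)/2, r₂ = 2a_t − r₁ = 2×9.5143×10^8 − 2.87232×10^8 = 1.615628×10^9 km.
In AU: r₂ = 1.615628×10^9 / 1.496×10^8 = 10.8 AU.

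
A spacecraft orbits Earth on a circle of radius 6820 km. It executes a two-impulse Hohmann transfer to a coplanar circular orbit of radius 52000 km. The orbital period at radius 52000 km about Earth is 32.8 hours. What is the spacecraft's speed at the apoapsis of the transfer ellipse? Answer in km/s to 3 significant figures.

v = 1.33 km/s

From Kepler's third law T² = 4π²r³/μ at r = 52000 km, T = 32.8 hours = 32.8 × 3600 s = 1.1808×10^5 s: μ = 4π²r³/T² = 3.98123×10^5 km³/s².
Transfer-ellipse semi-major axis a_t = (r₁ + r₂)/2 = (6820 + 52000)/2 = 29410 km.
The apoapsis of the transfer ellipse is at r = 52000 km.
Vis-viva: v = √[μ(2/r − 1/a_t)] = √[3.98123×10^5 × (2/52000 − 1/29410)] = 1.332 km/s.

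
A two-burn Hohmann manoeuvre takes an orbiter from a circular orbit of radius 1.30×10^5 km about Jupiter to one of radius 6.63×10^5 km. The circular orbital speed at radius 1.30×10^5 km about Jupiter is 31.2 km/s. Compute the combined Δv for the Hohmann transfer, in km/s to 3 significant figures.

Δv = 15.0 km/s

From the circular-orbit relation v² = μ/r at r = 1.30×10^5 km: μ = v²r = (31.2)² × 1.30×10^5 = 1.26547×10^8 km³/s².
Semi-major axis of the transfer orbit: a_t = (1.300×10^5 + 6.630×10^5)/2 = 3.965×10^5 km.
Circular speed at r₁: v₁ = √(μ/r₁) = √(1.26547×10^8/1.300×10^5) = 31.200 km/s.
On the transfer ellipse at r₁, vis-viva gives v_p = √[μ(2/r₁ − 1/a_t)] = 40.345 km/s.
First burn Δv₁ = |v_p − v₁| = 9.145 km/s.
At r₂, v₂ = √(μ/r₂) = 13.816 km/s.
Transfer-orbit speed at r₂: v_a = √[μ(2/r₂ − 1/a_t)] = 7.9108 km/s.
Second burn Δv₂ = |v₂ − v_a| = 5.905 km/s.
Δv = Δv₁ + Δv₂ = 9.145 + 5.905 = 15.05 km/s.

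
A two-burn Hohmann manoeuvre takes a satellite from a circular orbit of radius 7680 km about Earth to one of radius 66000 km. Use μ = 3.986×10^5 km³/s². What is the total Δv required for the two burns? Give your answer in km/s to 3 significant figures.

Δv = 3.77 km/s

The Hohmann ellipse has a_t = (r₁ + r₂)/2 = 36840 km.
At r₁ the circular-orbit speed is v₁ = √(μ/r₁) = 7.2042 km/s.
Transfer-orbit speed at r₁ (v² = μ(2/r − 1/a)): v_p = √[μ(2/r₁ − 1/a_t)] = 9.6427 km/s.
First burn Δv₁ = |v_p − v₁| = 2.4385 km/s.
Circular speed at r₂: v₂ = √(μ/r₂) = 2.45752 km/s.
Transfer-orbit speed at r₂: v_a = √[μ(2/r₂ − 1/a_t)] = 1.12206 km/s.
Second burn Δv₂ = |v₂ − v_a| = 1.3355 km/s.
Total Δv = Δv₁ + Δv₂ = 3.774 km/s.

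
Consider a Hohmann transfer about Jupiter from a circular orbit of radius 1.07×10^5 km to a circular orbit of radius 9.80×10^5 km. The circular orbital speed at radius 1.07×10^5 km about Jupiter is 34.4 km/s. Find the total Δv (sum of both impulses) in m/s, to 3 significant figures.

Δv = 18100 m/s

From the circular-orbit relation v² = μ/r at r = 1.07×10^5 km: μ = v²r = (34.4)² × 1.07×10^5 = 1.26620×10^8 km³/s².
The Hohmann ellipse has a_t = (r₁ + r₂)/2 = 5.435×10^5 km.
Circular speed at r₁: v₁ = √(μ/r₁) = √(1.26620×10^8/1.070×10^5) = 34.400 km/s.
Transfer-orbit speed at r₁ (vis-viva equation): v_p = √[μ(2/r₁ − 1/a_t)] = 46.193 km/s.
First burn Δv₁ = |v_p − v₁| = 11.793 km/s.
At r₂, v₂ = √(μ/r₂) = 11.3668 km/s.
Transfer-orbit speed at r₂: v_a = √[μ(2/r₂ − 1/a_t)] = 5.04347 km/s.
Second burn Δv₂ = |v₂ − v_a| = 6.3233 km/s.
Δv = Δv₁ + Δv₂ = 11.793 + 6.3233 = 18.12 km/s.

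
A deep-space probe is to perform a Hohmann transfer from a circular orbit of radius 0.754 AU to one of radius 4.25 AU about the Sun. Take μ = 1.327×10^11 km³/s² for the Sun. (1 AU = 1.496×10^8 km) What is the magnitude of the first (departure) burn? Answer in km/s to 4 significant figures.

In km: r₁ = 0.754 × 1.496×10^8 = 1.127984×10^8 km; r₂ = 4.25 × 1.496×10^8 = 6.358×10^8 km.
The Hohmann ellipse has a_t = (r₁ + r₂)/2 = 3.742992×10^8 km.
On the circular orbit at r = 1.127984×10^8 km, v_c = √(μ/r) = 34.30 km/s.
Transfer-orbit speed at the same r (vis-viva, a = a_t): v_t = √[μ(2/r − 1/a_t)] = 44.70 km/s.
Δv₁ = |v_t − v_c| = |44.70 − 34.30| = 10.40 km/s.

Δv₁ = 10.40 km/s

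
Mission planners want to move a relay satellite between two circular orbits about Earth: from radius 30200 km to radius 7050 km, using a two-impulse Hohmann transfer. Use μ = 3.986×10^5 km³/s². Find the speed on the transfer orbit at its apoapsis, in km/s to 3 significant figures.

The Hohmann ellipse has a_t = (r₁ + r₂)/2 = 18625 km.
At apoapsis, r = 30200 km.
Vis-viva: v = √[μ(2/r − 1/a_t)] = √[3.986×10^5 × (2/30200 − 1/18625)] = 2.235 km/s.

v = 2.24 km/s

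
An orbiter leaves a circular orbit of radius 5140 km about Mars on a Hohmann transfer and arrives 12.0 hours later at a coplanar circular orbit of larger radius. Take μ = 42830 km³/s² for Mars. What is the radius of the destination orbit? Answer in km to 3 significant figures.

Transfer time t = 12.0 hours = 43200 s, and t = π√(a_t³/μ).
So a_t = (μ t²/π²)^(1/3) = (42830 × (43200)² / π²)^(1/3) = 20082 km.
Since a_t = (r₁ + r₂)/2, r₂ = 2a_t − r₁ = 2×20082 − 5140 = 35024 km.

r₂ = 35000 km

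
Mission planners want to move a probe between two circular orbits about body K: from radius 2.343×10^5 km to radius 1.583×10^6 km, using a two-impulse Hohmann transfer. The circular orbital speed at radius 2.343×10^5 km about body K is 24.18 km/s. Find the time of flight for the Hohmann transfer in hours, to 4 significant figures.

From the circular-orbit relation v² = μ/r at r = 2.343×10^5 km: μ = v²r = (24.18)² × 2.343×10^5 = 1.36989×10^8 km³/s².
The Hohmann ellipse has a_t = (r₁ + r₂)/2 = 9.0865×10^5 km.
By Kepler's third law the transfer-orbit period is T = 2π√(a_t³/μ), so t = T/2 = 2.325×10^5 s.
Converting: 2.325×10^5 s ÷ 3600 s/hour = 64.58 hours.

t = 64.58 hours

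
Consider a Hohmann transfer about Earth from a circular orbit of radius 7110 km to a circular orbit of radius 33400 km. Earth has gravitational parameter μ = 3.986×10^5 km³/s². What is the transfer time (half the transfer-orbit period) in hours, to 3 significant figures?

Transfer-ellipse semi-major axis a_t = (r₁ + r₂)/2 = (7110 + 33400)/2 = 20255 km.
Transfer time t = π√(a_t³/μ) = π√((20255)³ / 3.986×10^5) = 14340 s.
Converting: 14340 s ÷ 3600 s/hour = 3.98 hours.

t = 3.98 hours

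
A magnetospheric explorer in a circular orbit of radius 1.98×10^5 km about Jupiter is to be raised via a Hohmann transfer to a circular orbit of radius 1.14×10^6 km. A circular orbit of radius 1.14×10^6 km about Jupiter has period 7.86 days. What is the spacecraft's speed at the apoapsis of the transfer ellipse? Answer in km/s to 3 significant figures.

From Kepler's third law T² = 4π²r³/μ at r = 1.14×10^6 km, T = 7.86 days = 7.86 × 86400 s = 6.79104×10^5 s: μ = 4π²r³/T² = 1.26824×10^8 km³/s².
The Hohmann ellipse has a_t = (r₁ + r₂)/2 = 6.690×10^5 km.
At apoapsis, r = 1.140×10^6 km.
From the vis-viva equation, v = √[μ(2/r − 1/a_t)] = 5.738 km/s.

v = 5.74 km/s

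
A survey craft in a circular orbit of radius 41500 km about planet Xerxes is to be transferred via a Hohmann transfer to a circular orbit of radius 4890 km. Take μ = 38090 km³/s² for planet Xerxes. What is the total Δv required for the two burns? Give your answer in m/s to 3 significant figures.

Δv = 1460 m/s

Transfer-ellipse semi-major axis a_t = (r₁ + r₂)/2 = (41500 + 4890)/2 = 23195 km.
At r₁ the circular-orbit speed is v₁ = √(μ/r₁) = 0.95804 km/s.
On the transfer ellipse at r₁, vis-viva equation gives v_a = √[μ(2/r₁ − 1/a_t)] = 0.43988 km/s.
First burn Δv₁ = |v_a − v₁| = 0.5182 km/s.
At r₂, v₂ = √(μ/r₂) = 2.79094 km/s.
Transfer-orbit speed at r₂: v_p = √[μ(2/r₂ − 1/a_t)] = 3.73317 km/s.
Second burn Δv₂ = |v₂ − v_p| = 0.9422 km/s.
Δv = Δv₁ + Δv₂ = 0.5182 + 0.9422 = 1.460 km/s.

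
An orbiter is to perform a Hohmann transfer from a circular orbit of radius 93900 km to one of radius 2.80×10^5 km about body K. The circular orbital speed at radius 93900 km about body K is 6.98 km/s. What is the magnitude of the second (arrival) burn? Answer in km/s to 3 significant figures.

From the circular-orbit relation v² = μ/r at r = 93900 km: μ = v²r = (6.98)² × 93900 = 4.57485×10^6 km³/s².
The Hohmann ellipse has a_t = (r₁ + r₂)/2 = 1.8695×10^5 km.
Circular speed at r = 2.800×10^5 km: v_c = √(μ/r) = 4.042 km/s.
Vis-viva on the transfer ellipse at r = 2.800×10^5 km gives v_t = √[μ(2/r − 1/a_t)] = 2.865 km/s.
Δv₂ = |v_t − v_c| = |2.865 − 4.042| = 1.177 km/s.

Δv₂ = 1.18 km/s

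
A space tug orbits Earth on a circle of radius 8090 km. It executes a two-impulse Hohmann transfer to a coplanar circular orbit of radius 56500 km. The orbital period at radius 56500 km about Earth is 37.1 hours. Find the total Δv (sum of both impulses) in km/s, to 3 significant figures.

Δv = 3.59 km/s

From Kepler's third law T² = 4π²r³/μ at r = 56500 km, T = 37.1 hours = 37.1 × 3600 s = 1.3356×10^5 s: μ = 4π²r³/T² = 3.99165×10^5 km³/s².
Semi-major axis of the transfer orbit: a_t = (8090 + 56500)/2 = 32295 km.
At r₁ the circular-orbit speed is v₁ = √(μ/r₁) = 7.0243 km/s.
On the transfer ellipse at r₁, v² = μ(2/r − 1/a) gives v_p = √[μ(2/r₁ − 1/a_t)] = 9.2909 km/s.
First burn Δv₁ = |v_p − v₁| = 2.2666 km/s.
At r₂, v₂ = √(μ/r₂) = 2.6580 km/s.
Transfer-orbit speed at r₂: v_a = √[μ(2/r₂ − 1/a_t)] = 1.3303 km/s.
Second burn Δv₂ = |v₂ − v_a| = 1.3277 km/s.
Δv = Δv₁ + Δv₂ = 2.2666 + 1.3277 = 3.594 km/s.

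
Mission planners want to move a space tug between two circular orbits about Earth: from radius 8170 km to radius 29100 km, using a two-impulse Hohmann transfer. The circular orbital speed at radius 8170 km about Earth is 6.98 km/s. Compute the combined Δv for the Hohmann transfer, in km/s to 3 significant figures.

Δv = 2.99 km/s

From the circular-orbit relation v² = μ/r at r = 8170 km: μ = v²r = (6.98)² × 8170 = 3.98046×10^5 km³/s².
Semi-major axis of the transfer orbit: a_t = (8170 + 29100)/2 = 18635 km.
Circular speed at r₁: v₁ = √(μ/r₁) = √(3.98046×10^5/8170) = 6.980 km/s.
On the transfer ellipse at r₁, vis-viva equation gives v_p = √[μ(2/r₁ − 1/a_t)] = 8.722 km/s.
First burn Δv₁ = |v_p − v₁| = 1.742 km/s.
Circular speed at r₂: v₂ = √(μ/r₂) = 3.6985 km/s.
Transfer-orbit speed at r₂: v_a = √[μ(2/r₂ − 1/a_t)] = 2.4489 km/s.
Second burn Δv₂ = |v₂ − v_a| = 1.250 km/s.
Total Δv = Δv₁ + Δv₂ = 2.992 km/s.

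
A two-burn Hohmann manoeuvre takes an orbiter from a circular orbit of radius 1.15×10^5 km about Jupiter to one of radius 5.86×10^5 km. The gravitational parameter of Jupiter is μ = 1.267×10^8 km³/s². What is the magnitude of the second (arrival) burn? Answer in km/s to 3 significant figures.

Transfer-ellipse semi-major axis a_t = (r₁ + r₂)/2 = (1.150×10^5 + 5.860×10^5)/2 = 3.505×10^5 km.
Circular speed at r = 5.860×10^5 km: v_c = √(μ/r) = 14.7041 km/s.
Transfer-orbit speed at the same r (vis-viva, a = a_t): v_t = √[μ(2/r − 1/a_t)] = 8.42257 km/s.
Δv₂ = |v_t − v_c| = |8.42257 − 14.7041| = 6.282 km/s.

Δv₂ = 6.28 km/s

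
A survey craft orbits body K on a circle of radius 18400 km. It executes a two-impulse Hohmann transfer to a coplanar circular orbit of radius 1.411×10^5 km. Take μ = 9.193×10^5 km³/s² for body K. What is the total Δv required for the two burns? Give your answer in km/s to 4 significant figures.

Transfer-ellipse semi-major axis a_t = (r₁ + r₂)/2 = (18400 + 1.411×10^5)/2 = 79750 km.
At r₁ the circular-orbit speed is v₁ = √(μ/r₁) = 7.068 km/s.
On the transfer ellipse at r₁, vis-viva equation gives v_p = √[μ(2/r₁ − 1/a_t)] = 9.402 km/s.
First burn Δv₁ = |v_p − v₁| = 2.334 km/s.
Circular speed at r₂: v₂ = √(μ/r₂) = 2.552 km/s.
Transfer-orbit speed at r₂: v_a = √[μ(2/r₂ − 1/a_t)] = 1.226 km/s.
Second burn Δv₂ = |v₂ − v_a| = 1.326 km/s.
Δv = Δv₁ + Δv₂ = 2.334 + 1.326 = 3.660 km/s.

Δv = 3.660 km/s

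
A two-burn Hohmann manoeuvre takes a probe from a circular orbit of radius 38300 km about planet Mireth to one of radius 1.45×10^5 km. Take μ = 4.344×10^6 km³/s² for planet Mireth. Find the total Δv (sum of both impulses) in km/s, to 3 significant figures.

Δv = 4.68 km/s

Semi-major axis of the transfer orbit: a_t = (38300 + 1.450×10^5)/2 = 91650 km.
At r₁ the circular-orbit speed is v₁ = √(μ/r₁) = 10.650 km/s.
Transfer-orbit speed at r₁ (vis-viva): v_p = √[μ(2/r₁ − 1/a_t)] = 13.396 km/s.
First burn Δv₁ = |v_p − v₁| = 2.746 km/s.
At r₂, v₂ = √(μ/r₂) = 5.473 km/s.
Transfer-orbit speed at r₂: v_a = √[μ(2/r₂ − 1/a_t)] = 3.538 km/s.
Second burn Δv₂ = |v₂ − v_a| = 1.935 km/s.
Total Δv = Δv₁ + Δv₂ = 4.681 km/s.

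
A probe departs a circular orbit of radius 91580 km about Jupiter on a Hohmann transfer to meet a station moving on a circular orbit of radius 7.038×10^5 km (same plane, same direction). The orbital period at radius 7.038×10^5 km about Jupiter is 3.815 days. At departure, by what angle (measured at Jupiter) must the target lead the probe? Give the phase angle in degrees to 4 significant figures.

From Kepler's third law T² = 4π²r³/μ at r = 7.038×10^5 km, T = 3.815 days = 3.815 × 86400 s = 3.29616×10^5 s: μ = 4π²r³/T² = 1.26675×10^8 km³/s².
The Hohmann ellipse has a_t = (r₁ + r₂)/2 = 3.9769×10^5 km.
The half-period of the transfer ellipse is t = π√(a_t³/μ) = 70004 s.
Target angular speed ω₂ = √(μ/r₂³) = 1.9062×10^-5 rad/s.
Angle swept by the target during transfer: ω₂·t = 1.3344 rad = 76.46°.
The probe traverses 180° on the transfer ellipse, so the target must lead by 180° − 76.46° = 103.5°.

φ = 103.5°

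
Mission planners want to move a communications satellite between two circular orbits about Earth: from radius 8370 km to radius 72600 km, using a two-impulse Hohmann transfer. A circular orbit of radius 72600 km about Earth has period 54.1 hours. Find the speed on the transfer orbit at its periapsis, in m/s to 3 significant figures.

v = 9240 m/s

From Kepler's third law T² = 4π²r³/μ at r = 72600 km, T = 54.1 hours = 54.1 × 3600 s = 1.9476×10^5 s: μ = 4π²r³/T² = 3.98263×10^5 km³/s².
Semi-major axis of the transfer orbit: a_t = (8370 + 72600)/2 = 40485 km.
At periapsis, r = 8370 km.
Applying v² = μ(2/r − 1/a_t): v = 9.237 km/s.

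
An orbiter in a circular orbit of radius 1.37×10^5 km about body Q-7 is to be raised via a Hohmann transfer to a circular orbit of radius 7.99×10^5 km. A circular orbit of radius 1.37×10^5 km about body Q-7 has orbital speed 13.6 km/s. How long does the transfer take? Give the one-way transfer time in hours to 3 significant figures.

t = 55.5 hours

From the circular-orbit relation v² = μ/r at r = 1.37×10^5 km: μ = v²r = (13.6)² × 1.37×10^5 = 2.53395×10^7 km³/s².
The Hohmann ellipse has a_t = (r₁ + r₂)/2 = 4.680×10^5 km.
Half the transfer-orbit period gives t = π√(a_t³/μ) = 1.998×10^5 s.
Converting: 1.998×10^5 s ÷ 3600 s/hour = 55.5 hours.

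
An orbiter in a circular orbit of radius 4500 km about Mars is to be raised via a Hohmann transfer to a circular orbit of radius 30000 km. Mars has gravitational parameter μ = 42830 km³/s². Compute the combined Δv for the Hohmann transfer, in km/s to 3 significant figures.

Semi-major axis of the transfer orbit: a_t = (4500 + 30000)/2 = 17250 km.
At r₁ the circular-orbit speed is v₁ = √(μ/r₁) = 3.0851 km/s.
On the transfer ellipse at r₁, vis-viva equation gives v_p = √[μ(2/r₁ − 1/a_t)] = 4.0685 km/s.
First burn Δv₁ = |v_p − v₁| = 0.9834 km/s.
At r₂, v₂ = √(μ/r₂) = 1.1949 km/s.
Transfer-orbit speed at r₂: v_a = √[μ(2/r₂ − 1/a_t)] = 0.61027 km/s.
Second burn Δv₂ = |v₂ − v_a| = 0.5846 km/s.
Total Δv = Δv₁ + Δv₂ = 1.568 km/s.

Δv = 1.57 km/s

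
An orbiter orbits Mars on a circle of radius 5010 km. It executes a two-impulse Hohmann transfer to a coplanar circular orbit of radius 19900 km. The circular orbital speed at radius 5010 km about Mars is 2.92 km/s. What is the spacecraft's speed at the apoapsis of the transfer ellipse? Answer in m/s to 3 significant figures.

From the circular-orbit relation v² = μ/r at r = 5010 km: μ = v²r = (2.92)² × 5010 = 42717.3 km³/s².
The Hohmann ellipse has a_t = (r₁ + r₂)/2 = 12455 km.
The apoapsis of the transfer ellipse is at r = 19900 km.
Applying v² = μ(2/r − 1/a_t): v = 0.9292 km/s.

v = 929 m/s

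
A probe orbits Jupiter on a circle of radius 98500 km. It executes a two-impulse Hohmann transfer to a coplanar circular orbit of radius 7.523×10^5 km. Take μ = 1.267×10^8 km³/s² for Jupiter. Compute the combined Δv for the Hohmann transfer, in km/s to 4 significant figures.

Transfer-ellipse semi-major axis a_t = (r₁ + r₂)/2 = (98500 + 7.523×10^5)/2 = 4.254×10^5 km.
At r₁ the circular-orbit speed is v₁ = √(μ/r₁) = 35.86 km/s.
On the transfer ellipse at r₁, vis-viva gives v_p = √[μ(2/r₁ − 1/a_t)] = 47.69 km/s.
First burn Δv₁ = |v_p − v₁| = 11.83 km/s.
Circular speed at r₂: v₂ = √(μ/r₂) = 12.978 km/s.
Transfer-orbit speed at r₂: v_a = √[μ(2/r₂ − 1/a_t)] = 6.2447 km/s.
Second burn Δv₂ = |v₂ − v_a| = 6.733 km/s.
Δv = Δv₁ + Δv₂ = 11.83 + 6.733 = 18.56 km/s.

Δv = 18.56 km/s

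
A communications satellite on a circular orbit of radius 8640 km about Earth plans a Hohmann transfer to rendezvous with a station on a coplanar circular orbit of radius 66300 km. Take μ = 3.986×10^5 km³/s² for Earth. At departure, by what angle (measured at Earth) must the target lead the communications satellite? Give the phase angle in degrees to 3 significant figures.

φ = 104°

Transfer-ellipse semi-major axis a_t = (r₁ + r₂)/2 = (8640 + 66300)/2 = 37470 km.
The half-period of the transfer ellipse is t = π√(a_t³/μ) = 36092 s.
Target angular speed ω₂ = √(μ/r₂³) = 3.6983×10^-5 rad/s.
Angle swept by the target during transfer: ω₂·t = 1.3348 rad = 76.48°.
The communications satellite traverses 180° on the transfer ellipse, so the target must lead by 180° − 76.48° = 104°.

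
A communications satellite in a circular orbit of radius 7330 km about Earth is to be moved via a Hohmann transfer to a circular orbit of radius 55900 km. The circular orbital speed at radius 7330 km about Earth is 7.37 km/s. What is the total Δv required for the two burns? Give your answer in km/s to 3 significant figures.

From the circular-orbit relation v² = μ/r at r = 7330 km: μ = v²r = (7.37)² × 7330 = 3.98143×10^5 km³/s².
The Hohmann ellipse has a_t = (r₁ + r₂)/2 = 31615 km.
Circular speed at r₁: v₁ = √(μ/r₁) = √(3.98143×10^5/7330) = 7.370 km/s.
On the transfer ellipse at r₁, vis-viva equation gives v_p = √[μ(2/r₁ − 1/a_t)] = 9.800 km/s.
First burn Δv₁ = |v_p − v₁| = 2.430 km/s.
Circular speed at r₂: v₂ = √(μ/r₂) = 2.669 km/s.
Transfer-orbit speed at r₂: v_a = √[μ(2/r₂ − 1/a_t)] = 1.285 km/s.
Second burn Δv₂ = |v₂ − v_a| = 1.384 km/s.
Total Δv = Δv₁ + Δv₂ = 3.814 km/s.

Δv = 3.81 km/s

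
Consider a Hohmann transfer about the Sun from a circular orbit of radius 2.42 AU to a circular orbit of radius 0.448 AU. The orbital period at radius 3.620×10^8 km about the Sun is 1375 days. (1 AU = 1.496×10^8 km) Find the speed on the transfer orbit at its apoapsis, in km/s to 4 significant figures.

From Kepler's third law T² = 4π²r³/μ at r = 3.620×10^8 km, T = 1375 days = 1375 × 86400 s = 1.188×10^8 s: μ = 4π²r³/T² = 1.32694×10^11 km³/s².
In km: r₁ = 2.42 × 1.496×10^8 = 3.62032×10^8 km; r₂ = 0.448 × 1.496×10^8 = 6.70208×10^7 km.
Semi-major axis of the transfer orbit: a_t = (3.62032×10^8 + 6.70208×10^7)/2 = 2.145264×10^8 km.
The apoapsis of the transfer ellipse is at r = 3.62032×10^8 km.
Applying v² = μ(2/r − 1/a_t): v = 10.70 km/s.

v = 10.70 km/s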